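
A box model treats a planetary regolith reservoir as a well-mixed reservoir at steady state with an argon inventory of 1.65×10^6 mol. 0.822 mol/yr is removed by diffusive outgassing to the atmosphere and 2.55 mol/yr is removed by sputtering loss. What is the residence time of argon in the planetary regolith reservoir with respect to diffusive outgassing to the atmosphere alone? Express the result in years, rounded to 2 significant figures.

2.0×10^6 yr

Residence time with respect to a single sink: τ = M / F_sink.
τ = 1.65×10^6 / 0.822 = 2.007×10^6 yr.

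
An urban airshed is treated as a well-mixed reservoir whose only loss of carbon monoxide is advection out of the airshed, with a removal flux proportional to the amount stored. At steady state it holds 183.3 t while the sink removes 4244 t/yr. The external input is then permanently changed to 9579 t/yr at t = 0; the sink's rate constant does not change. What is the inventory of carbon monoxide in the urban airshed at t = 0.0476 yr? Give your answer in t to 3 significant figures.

337 t

Residence time τ = M₀/F₀ = 0.04319 yr. The eventual steady state is M_∞ = M₀·(F₁/F₀) = 183.3 × 9579/4244 = 413.72 t.
The anomaly ΔM(t) = M(t) − M_∞ decays as ΔM₀·e^(−t/τ) with ΔM₀ = 183.3 − 413.72 = −230.4 t.
At t = 0.0476 yr, e^(−t/τ) = e^(−1.102) = 0.3322, so ΔM = −76.54 t and M = 413.72 − 76.54 = 337.18 t.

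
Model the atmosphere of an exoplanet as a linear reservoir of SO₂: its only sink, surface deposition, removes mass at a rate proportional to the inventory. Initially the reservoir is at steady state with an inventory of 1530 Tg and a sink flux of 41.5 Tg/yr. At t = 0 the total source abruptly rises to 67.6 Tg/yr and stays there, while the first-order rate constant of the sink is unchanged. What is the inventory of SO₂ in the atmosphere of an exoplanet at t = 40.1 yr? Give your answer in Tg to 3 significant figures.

2170 Tg

τ = M₀/F₀ = 1530/41.5 = 36.87 yr; rate constant k = 1/τ.
New steady state M_∞ = F₁/k = F₁·τ = 67.6 × 36.87 = 2492.2 Tg.
M(t) = M_∞ + (M₀ − M_∞)·e^(−t/τ); t/τ = 40.1/36.87 = 1.088, so e^(−t/τ) = 0.3370.
M(t) = 2492.2 − 962.2 × 0.3370 = 2168.0 Tg.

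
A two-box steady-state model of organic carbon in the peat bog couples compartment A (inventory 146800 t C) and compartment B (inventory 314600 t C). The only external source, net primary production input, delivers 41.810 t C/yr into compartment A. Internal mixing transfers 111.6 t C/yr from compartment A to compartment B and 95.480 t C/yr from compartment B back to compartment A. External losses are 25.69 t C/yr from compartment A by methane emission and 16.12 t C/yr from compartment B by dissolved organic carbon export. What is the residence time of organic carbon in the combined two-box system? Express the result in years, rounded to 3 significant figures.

Residence time in the combined system uses the total inventory and the total *external* removal — internal exchanges between the two boxes cancel.
M_total = 146800 + 314600 = 461400 t C.
ΣF_external_out = 25.69 + 16.12 = 41.810 t C/yr.
τ = M_total / ΣF_ext = 461400 / 41.810 = 11040 yr.

11000 yr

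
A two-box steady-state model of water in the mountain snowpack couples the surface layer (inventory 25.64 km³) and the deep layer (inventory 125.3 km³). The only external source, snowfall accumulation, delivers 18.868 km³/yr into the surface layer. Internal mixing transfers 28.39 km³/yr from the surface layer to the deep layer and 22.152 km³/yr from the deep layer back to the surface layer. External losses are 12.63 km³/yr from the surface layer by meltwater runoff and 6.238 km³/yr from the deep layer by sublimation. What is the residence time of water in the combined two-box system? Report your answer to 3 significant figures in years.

Treat the two boxes together as one reservoir: the mixing fluxes between them are internal recycling, so τ = ΣM / Σ(external losses).
M_total = 25.64 + 125.3 = 150.94 km³.
ΣF_external_out = 12.63 + 6.238 = 18.868 km³/yr.
τ = M_total / ΣF_ext = 150.94 / 18.868 = 8.000 yr.

8.00 yr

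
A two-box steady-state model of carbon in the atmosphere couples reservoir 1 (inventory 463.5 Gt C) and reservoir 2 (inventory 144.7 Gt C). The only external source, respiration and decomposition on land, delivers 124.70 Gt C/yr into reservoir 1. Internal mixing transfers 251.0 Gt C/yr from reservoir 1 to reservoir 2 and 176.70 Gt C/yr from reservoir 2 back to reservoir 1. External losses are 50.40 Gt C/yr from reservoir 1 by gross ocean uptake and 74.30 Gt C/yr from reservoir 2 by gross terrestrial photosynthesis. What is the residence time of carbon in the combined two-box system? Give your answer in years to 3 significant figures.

4.88 yr

Residence time in the combined system uses the total inventory and the total *external* removal — internal exchanges between the two boxes cancel.
M_total = 463.5 + 144.7 = 608.20 Gt C.
ΣF_external_out = 50.40 + 74.30 = 124.70 Gt C/yr.
τ = M_total / ΣF_ext = 608.20 / 124.70 = 4.877 yr.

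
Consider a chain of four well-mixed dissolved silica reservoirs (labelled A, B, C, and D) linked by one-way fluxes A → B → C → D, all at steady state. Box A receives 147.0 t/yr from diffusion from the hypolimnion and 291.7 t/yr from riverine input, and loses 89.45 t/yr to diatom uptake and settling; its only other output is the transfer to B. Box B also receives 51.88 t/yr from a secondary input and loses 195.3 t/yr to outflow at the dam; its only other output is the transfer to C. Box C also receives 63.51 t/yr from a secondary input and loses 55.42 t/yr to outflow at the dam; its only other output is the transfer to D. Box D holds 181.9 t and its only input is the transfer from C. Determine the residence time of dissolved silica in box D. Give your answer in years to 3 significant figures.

Box A: F(A→B) = (147.0 + 291.7) − 89.45 = 349.25 t/yr.
Box B: F(B→C) = (349.25 + 51.88) − 195.3 = 205.83 t/yr.
Box C: F(C→D) = (205.83 + 63.51) − 55.42 = 213.92 t/yr.
Box D throughput = its input = 213.92 t/yr; τ = 181.9 / 213.92 = 0.8503 yr.

0.850 yr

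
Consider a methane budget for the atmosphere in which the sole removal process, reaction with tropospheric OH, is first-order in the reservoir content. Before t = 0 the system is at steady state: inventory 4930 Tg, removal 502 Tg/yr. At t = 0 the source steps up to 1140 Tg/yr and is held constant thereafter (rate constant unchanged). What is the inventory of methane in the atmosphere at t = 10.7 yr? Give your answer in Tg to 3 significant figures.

Residence time τ = M₀/F₀ = 9.821 yr. The eventual steady state is M_∞ = M₀·(F₁/F₀) = 4930 × 1140/502 = 11196 Tg.
The anomaly ΔM(t) = M(t) − M_∞ decays as ΔM₀·e^(−t/τ) with ΔM₀ = 4930 − 11196 = −6266 Tg.
At t = 10.7 yr, e^(−t/τ) = e^(−1.090) = 0.3364, so ΔM = −2108 Tg and M = 11196 − 2108 = 9088.0 Tg.

9090 Tg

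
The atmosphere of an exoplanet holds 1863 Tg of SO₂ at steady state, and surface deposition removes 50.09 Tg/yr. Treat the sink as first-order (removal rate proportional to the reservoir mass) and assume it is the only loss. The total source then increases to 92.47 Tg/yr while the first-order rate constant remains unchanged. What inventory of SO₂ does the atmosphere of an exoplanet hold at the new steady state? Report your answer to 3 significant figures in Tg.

3440 Tg

Rate constant k = F/M = 50.09 / 1863 = 0.02689 yr⁻¹.
At the new steady state, source = k·M_new ⇒ M_new = 92.47 / 0.02689 = 3439 Tg.
(Equivalently M_new = M × F_new/F_old = 1863 × 92.47/50.09.)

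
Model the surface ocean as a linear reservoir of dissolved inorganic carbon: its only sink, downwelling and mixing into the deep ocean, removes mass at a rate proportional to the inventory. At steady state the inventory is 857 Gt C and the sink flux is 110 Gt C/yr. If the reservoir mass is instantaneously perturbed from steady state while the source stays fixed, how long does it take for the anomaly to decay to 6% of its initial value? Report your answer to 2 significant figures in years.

For a linear reservoir the anomaly decays as exp(−t/τ) with τ = M/F = 857/110 = 7.791 yr.
exp(−t/τ) = 0.06 ⇒ t = −τ ln(0.06) = 7.791 × 2.813 = 21.92 yr.

22 yr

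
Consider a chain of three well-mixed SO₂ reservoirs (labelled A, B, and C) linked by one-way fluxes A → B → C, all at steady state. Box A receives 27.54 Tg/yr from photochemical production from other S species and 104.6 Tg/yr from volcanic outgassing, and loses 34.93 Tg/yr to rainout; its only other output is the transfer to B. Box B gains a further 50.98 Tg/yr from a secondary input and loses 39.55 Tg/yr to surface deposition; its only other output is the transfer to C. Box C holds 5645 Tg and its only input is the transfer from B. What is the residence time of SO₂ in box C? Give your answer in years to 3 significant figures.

52.0 yr

Box A: F(A→B) = (27.54 + 104.6) − 34.93 = 97.210 Tg/yr.
Box B: F(B→C) = (97.210 + 50.98) − 39.55 = 108.64 Tg/yr.
Box C throughput = its input = 108.64 Tg/yr; τ = 5645 / 108.64 = 51.96 yr.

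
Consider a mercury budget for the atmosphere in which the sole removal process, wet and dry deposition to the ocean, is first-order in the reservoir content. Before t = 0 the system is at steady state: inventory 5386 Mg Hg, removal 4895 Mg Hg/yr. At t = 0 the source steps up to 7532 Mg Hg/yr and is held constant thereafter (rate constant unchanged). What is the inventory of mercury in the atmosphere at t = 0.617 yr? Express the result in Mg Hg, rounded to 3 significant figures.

6630 Mg Hg

τ = M₀/F₀ = 5386/4895 = 1.100 yr; rate constant k = 1/τ.
New steady state M_∞ = F₁/k = F₁·τ = 7532 × 1.100 = 8287.5 Mg Hg.
M(t) = M_∞ + (M₀ − M_∞)·e^(−t/τ); t/τ = 0.617/1.100 = 0.5608, so e^(−t/τ) = 0.5708.
M(t) = 8287.5 − 2902 × 0.5708 = 6631.4 Mg Hg.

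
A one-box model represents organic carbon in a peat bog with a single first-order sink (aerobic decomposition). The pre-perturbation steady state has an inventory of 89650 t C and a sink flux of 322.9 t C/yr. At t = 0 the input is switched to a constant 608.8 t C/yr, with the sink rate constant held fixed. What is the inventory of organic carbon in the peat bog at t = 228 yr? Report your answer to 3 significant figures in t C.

τ = M₀/F₀ = 89650/322.9 = 277.6 yr; rate constant k = 1/τ.
New steady state M_∞ = F₁/k = F₁·τ = 608.8 × 277.6 = 169030 t C.
M(t) = M_∞ + (M₀ − M_∞)·e^(−t/τ); t/τ = 228/277.6 = 0.8212, so e^(−t/τ) = 0.4399.
M(t) = 169030 − 79380 × 0.4399 = 134110 t C.

134000 t C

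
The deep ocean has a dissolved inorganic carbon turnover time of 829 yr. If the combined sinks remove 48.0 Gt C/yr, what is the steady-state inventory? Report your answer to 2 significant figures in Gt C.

τ = M/F ⇒ M = τ × F = 829 × 48.0 = 39790 Gt C.

40000 Gt C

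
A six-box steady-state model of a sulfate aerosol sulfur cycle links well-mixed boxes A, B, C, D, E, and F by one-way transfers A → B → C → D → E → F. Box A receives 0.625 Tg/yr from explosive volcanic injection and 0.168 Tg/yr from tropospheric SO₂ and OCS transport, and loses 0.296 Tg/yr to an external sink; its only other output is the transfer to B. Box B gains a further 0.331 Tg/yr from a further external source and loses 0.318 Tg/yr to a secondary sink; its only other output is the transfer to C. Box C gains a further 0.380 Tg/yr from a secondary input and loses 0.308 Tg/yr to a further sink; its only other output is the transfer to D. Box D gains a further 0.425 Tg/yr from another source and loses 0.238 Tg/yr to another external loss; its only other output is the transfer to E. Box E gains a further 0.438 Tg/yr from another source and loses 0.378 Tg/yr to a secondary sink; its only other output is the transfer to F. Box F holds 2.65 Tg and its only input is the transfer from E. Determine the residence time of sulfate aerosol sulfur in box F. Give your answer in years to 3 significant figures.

Box A: F(A→B) = (0.625 + 0.168) − 0.296 = 0.49700 Tg/yr.
Box B: F(B→C) = (0.49700 + 0.331) − 0.318 = 0.51000 Tg/yr.
Box C: F(C→D) = (0.51000 + 0.380) − 0.308 = 0.58200 Tg/yr.
Box D: F(D→E) = (0.58200 + 0.425) − 0.238 = 0.76900 Tg/yr.
Box E: F(E→F) = (0.76900 + 0.438) − 0.378 = 0.82900 Tg/yr.
Box F throughput = its input = 0.82900 Tg/yr; τ = 2.65 / 0.82900 = 3.197 yr.

3.20 yr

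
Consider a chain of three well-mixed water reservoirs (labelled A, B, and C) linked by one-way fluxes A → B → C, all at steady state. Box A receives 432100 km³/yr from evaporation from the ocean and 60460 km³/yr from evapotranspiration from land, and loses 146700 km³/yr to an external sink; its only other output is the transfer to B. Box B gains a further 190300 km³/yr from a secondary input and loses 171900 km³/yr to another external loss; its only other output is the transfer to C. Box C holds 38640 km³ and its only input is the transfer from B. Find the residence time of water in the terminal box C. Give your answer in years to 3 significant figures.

0.106 yr

Box A: F(A→B) = (432100 + 60460) − 146700 = 345860 km³/yr.
Box B: F(B→C) = (345860 + 190300) − 171900 = 364260 km³/yr.
Box C throughput = its input = 364260 km³/yr; τ = 38640 / 364260 = 0.1061 yr.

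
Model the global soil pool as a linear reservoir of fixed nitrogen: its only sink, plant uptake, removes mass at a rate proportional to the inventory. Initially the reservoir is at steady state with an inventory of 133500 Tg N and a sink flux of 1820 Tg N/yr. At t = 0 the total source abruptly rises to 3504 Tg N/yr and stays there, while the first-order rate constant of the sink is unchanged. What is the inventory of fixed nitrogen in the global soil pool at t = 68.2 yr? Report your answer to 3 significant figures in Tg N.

208000 Tg N

Residence time τ = M₀/F₀ = 73.35 yr. The eventual steady state is M_∞ = M₀·(F₁/F₀) = 133500 × 3504/1820 = 257020 Tg N.
The anomaly ΔM(t) = M(t) − M_∞ decays as ΔM₀·e^(−t/τ) with ΔM₀ = 133500 − 257020 = −123500 Tg N.
At t = 68.2 yr, e^(−t/τ) = e^(−0.9298) = 0.3946, so ΔM = −48750 Tg N and M = 257020 − 48750 = 208280 Tg N.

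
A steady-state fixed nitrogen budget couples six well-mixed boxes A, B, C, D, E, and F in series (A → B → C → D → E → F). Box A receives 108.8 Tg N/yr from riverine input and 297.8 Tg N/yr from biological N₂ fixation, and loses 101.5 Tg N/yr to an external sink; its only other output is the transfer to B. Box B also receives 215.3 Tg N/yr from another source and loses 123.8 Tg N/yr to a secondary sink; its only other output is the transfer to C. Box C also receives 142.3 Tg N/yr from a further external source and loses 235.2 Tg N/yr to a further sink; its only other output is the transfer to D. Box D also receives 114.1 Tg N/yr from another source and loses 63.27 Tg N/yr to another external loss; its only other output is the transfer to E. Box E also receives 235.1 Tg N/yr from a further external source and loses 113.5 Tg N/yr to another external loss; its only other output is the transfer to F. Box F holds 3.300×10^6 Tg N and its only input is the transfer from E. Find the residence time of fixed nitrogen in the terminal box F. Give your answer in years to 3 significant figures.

6930 yr

Box A: F(A→B) = (108.8 + 297.8) − 101.5 = 305.10 Tg N/yr.
Box B: F(B→C) = (305.10 + 215.3) − 123.8 = 396.60 Tg N/yr.
Box C: F(C→D) = (396.60 + 142.3) − 235.2 = 303.70 Tg N/yr.
Box D: F(D→E) = (303.70 + 114.1) − 63.27 = 354.53 Tg N/yr.
Box E: F(E→F) = (354.53 + 235.1) − 113.5 = 476.13 Tg N/yr.
Box F throughput = its input = 476.13 Tg N/yr; τ = 3.300×10^6 / 476.13 = 6931 yr.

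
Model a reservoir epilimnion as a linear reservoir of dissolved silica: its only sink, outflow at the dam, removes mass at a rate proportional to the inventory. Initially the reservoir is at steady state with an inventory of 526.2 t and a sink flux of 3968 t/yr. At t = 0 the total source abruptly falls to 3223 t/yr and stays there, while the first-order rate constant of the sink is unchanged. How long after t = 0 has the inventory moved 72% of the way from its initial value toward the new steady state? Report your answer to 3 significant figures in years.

0.169 yr

τ = M₀/F₀ = 526.2/3968 = 0.1326 yr.
The remaining gap fraction is e^(−t/τ); 72% covered ⇒ e^(−t/τ) = 0.280.
t = −τ ln(0.280) = 0.1326 × 1.273 = 0.1688 yr.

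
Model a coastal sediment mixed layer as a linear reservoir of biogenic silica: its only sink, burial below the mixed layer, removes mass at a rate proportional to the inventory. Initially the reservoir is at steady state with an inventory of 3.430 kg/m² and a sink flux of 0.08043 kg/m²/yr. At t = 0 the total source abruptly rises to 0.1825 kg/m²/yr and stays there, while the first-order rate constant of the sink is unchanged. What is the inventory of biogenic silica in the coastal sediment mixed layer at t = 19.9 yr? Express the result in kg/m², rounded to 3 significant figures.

5.05 kg/m²

The sink rate constant is k = F₀/M₀ = 0.08043/3.430 = 0.02345 yr⁻¹.
Solving dM/dt = F₁ − kM with M(0) = M₀ gives M(t) = F₁/k + (M₀ − F₁/k)·e^(−kt).
F₁/k = 0.1825/0.02345 = 7.7829 kg/m²; kt = 0.02345 × 19.9 = 0.4666, e^(−kt) = 0.6271.
M(19.9) = 7.7829 + (3.430 − 7.7829) × 0.6271 = 7.7829 − 2.730 = 5.0531 kg/m².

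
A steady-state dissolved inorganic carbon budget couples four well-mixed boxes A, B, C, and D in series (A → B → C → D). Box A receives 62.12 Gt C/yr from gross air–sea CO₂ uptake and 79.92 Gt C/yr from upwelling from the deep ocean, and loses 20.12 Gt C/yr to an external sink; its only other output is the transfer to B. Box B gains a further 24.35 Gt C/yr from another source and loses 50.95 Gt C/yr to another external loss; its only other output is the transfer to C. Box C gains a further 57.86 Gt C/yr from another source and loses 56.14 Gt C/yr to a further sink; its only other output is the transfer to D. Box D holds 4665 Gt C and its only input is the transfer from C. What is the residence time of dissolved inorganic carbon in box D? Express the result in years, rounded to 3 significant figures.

Box A: F(A→B) = (62.12 + 79.92) − 20.12 = 121.92 Gt C/yr.
Box B: F(B→C) = (121.92 + 24.35) − 50.95 = 95.320 Gt C/yr.
Box C: F(C→D) = (95.320 + 57.86) − 56.14 = 97.040 Gt C/yr.
Box D throughput = its input = 97.040 Gt C/yr; τ = 4665 / 97.040 = 48.07 yr.

48.1 yr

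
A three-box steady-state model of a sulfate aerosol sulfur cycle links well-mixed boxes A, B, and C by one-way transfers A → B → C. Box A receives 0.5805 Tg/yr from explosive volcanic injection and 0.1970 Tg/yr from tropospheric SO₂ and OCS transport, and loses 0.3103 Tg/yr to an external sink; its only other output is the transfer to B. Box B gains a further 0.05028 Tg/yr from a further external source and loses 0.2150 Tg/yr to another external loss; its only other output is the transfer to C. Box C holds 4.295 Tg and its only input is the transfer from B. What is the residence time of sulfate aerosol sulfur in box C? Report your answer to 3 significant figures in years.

14.2 yr

Box A: F(A→B) = (0.5805 + 0.1970) − 0.3103 = 0.46720 Tg/yr.
Box B: F(B→C) = (0.46720 + 0.05028) − 0.2150 = 0.30248 Tg/yr.
Box C throughput = its input = 0.30248 Tg/yr; τ = 4.295 / 0.30248 = 14.20 yr.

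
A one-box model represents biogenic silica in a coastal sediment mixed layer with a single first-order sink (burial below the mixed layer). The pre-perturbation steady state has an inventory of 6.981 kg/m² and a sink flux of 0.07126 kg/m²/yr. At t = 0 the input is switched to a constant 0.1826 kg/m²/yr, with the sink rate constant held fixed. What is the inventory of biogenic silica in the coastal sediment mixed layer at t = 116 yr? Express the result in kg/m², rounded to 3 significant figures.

14.6 kg/m²

Residence time τ = M₀/F₀ = 97.97 yr. The eventual steady state is M_∞ = M₀·(F₁/F₀) = 6.981 × 0.1826/0.07126 = 17.888 kg/m².
The anomaly ΔM(t) = M(t) − M_∞ decays as ΔM₀·e^(−t/τ) with ΔM₀ = 6.981 − 17.888 = −10.91 kg/m².
At t = 116 yr, e^(−t/τ) = e^(−1.184) = 0.3060, so ΔM = −3.338 kg/m² and M = 17.888 − 3.338 = 14.551 kg/m².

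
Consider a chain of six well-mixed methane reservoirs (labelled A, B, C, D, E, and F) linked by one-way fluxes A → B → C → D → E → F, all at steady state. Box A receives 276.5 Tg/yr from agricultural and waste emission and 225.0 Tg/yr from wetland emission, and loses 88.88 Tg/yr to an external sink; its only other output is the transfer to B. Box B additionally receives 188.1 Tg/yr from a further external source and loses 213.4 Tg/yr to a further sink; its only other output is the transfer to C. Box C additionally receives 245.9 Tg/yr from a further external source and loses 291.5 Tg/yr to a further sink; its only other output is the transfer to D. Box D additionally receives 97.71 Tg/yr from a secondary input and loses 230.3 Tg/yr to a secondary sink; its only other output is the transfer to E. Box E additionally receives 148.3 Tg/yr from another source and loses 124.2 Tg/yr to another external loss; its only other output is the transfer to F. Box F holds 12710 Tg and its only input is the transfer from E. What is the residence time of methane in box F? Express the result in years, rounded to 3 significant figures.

Box A: F(A→B) = (276.5 + 225.0) − 88.88 = 412.62 Tg/yr.
Box B: F(B→C) = (412.62 + 188.1) − 213.4 = 387.32 Tg/yr.
Box C: F(C→D) = (387.32 + 245.9) − 291.5 = 341.72 Tg/yr.
Box D: F(D→E) = (341.72 + 97.71) − 230.3 = 209.13 Tg/yr.
Box E: F(E→F) = (209.13 + 148.3) − 124.2 = 233.23 Tg/yr.
Box F throughput = its input = 233.23 Tg/yr; τ = 12710 / 233.23 = 54.50 yr.

54.5 yr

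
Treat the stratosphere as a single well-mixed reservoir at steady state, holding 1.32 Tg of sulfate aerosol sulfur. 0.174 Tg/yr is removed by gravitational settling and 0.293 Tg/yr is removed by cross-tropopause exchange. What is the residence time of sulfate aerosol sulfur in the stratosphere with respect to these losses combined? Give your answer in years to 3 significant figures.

2.83 yr

Total removal = 0.1740 + 0.2930 = 0.46700 Tg/yr.
τ = M / ΣF_out = 1.32 / 0.46700 = 2.827 yr.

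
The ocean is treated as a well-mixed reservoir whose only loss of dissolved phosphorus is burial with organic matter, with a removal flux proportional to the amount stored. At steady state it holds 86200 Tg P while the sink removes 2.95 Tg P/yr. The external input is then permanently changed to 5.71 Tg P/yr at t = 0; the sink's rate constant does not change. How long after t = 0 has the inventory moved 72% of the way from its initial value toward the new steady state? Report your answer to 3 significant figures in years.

37200 yr

τ = M₀/F₀ = 86200/2.95 = 29220 yr.
The remaining gap fraction is e^(−t/τ); 72% covered ⇒ e^(−t/τ) = 0.280.
t = −τ ln(0.280) = 29220 × 1.273 = 37200 yr.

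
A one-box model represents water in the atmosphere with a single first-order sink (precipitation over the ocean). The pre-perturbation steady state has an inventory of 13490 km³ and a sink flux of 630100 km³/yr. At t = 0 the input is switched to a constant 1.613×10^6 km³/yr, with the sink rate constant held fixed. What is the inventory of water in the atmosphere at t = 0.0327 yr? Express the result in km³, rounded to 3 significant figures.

Residence time τ = M₀/F₀ = 0.02141 yr. The eventual steady state is M_∞ = M₀·(F₁/F₀) = 13490 × 1.613×10^6/630100 = 34533 km³.
The anomaly ΔM(t) = M(t) − M_∞ decays as ΔM₀·e^(−t/τ) with ΔM₀ = 13490 − 34533 = −21040 km³.
At t = 0.0327 yr, e^(−t/τ) = e^(−1.527) = 0.2171, so ΔM = −4569 km³ and M = 34533 − 4569 = 29965 km³.

30000 km³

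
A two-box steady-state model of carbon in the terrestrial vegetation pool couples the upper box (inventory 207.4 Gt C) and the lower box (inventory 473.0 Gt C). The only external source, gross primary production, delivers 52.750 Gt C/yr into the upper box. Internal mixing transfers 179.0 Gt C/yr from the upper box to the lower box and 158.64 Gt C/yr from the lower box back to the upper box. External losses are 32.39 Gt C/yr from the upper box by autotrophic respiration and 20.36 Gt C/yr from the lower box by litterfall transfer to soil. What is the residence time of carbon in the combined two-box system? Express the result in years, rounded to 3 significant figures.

Residence time in the combined system uses the total inventory and the total *external* removal — internal exchanges between the two boxes cancel.
M_total = 207.4 + 473.0 = 680.40 Gt C.
ΣF_external_out = 32.39 + 20.36 = 52.750 Gt C/yr.
τ = M_total / ΣF_ext = 680.40 / 52.750 = 12.90 yr.

12.9 yr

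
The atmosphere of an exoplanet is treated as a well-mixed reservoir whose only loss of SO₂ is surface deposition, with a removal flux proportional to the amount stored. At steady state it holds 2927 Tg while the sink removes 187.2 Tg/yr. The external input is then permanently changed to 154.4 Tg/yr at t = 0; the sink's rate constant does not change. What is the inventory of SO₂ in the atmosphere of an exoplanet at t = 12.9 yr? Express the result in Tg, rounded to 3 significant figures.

2640 Tg

The sink rate constant is k = F₀/M₀ = 187.2/2927 = 0.06396 yr⁻¹.
Solving dM/dt = F₁ − kM with M(0) = M₀ gives M(t) = F₁/k + (M₀ − F₁/k)·e^(−kt).
F₁/k = 154.4/0.06396 = 2414.1 Tg; kt = 0.06396 × 12.9 = 0.8250, e^(−kt) = 0.4382.
M(12.9) = 2414.1 + (2927 − 2414.1) × 0.4382 = 2414.1 + 224.7 = 2638.9 Tg.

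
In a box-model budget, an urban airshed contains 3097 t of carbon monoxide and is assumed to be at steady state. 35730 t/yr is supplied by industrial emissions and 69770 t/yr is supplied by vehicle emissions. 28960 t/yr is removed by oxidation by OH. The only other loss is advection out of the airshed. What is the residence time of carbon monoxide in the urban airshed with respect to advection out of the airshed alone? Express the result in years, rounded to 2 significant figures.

At steady state ΣF_in = ΣF_out.
ΣF_in = 35730 + 69770 = 105500 t/yr.
Advection out of the airshed flux = ΣF_in − (28960) = 105500 − 28960 = 76540 t/yr.
τ = M / F = 3097 / 76540 = 0.04046 yr.

0.040 yr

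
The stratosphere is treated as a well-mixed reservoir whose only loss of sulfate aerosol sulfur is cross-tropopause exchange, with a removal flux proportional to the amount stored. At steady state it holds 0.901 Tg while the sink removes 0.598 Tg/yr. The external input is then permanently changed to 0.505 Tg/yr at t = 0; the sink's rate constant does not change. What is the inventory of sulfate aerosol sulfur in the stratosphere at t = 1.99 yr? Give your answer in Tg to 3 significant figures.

The sink rate constant is k = F₀/M₀ = 0.598/0.901 = 0.6637 yr⁻¹.
Solving dM/dt = F₁ − kM with M(0) = M₀ gives M(t) = F₁/k + (M₀ − F₁/k)·e^(−kt).
F₁/k = 0.505/0.6637 = 0.76088 Tg; kt = 0.6637 × 1.99 = 1.321, e^(−kt) = 0.2669.
M(1.99) = 0.76088 + (0.901 − 0.76088) × 0.2669 = 0.76088 + 0.03740 = 0.79828 Tg.

0.798 Tg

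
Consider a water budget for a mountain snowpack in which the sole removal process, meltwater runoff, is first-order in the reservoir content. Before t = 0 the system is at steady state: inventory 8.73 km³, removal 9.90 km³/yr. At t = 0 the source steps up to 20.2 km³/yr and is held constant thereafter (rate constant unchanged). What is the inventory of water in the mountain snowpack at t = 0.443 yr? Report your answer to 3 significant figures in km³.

12.3 km³

The sink rate constant is k = F₀/M₀ = 9.90/8.73 = 1.134 yr⁻¹.
Solving dM/dt = F₁ − kM with M(0) = M₀ gives M(t) = F₁/k + (M₀ − F₁/k)·e^(−kt).
F₁/k = 20.2/1.134 = 17.813 km³; kt = 1.134 × 0.443 = 0.5024, e^(−kt) = 0.6051.
M(0.443) = 17.813 + (8.73 − 17.813) × 0.6051 = 17.813 − 5.496 = 12.317 km³.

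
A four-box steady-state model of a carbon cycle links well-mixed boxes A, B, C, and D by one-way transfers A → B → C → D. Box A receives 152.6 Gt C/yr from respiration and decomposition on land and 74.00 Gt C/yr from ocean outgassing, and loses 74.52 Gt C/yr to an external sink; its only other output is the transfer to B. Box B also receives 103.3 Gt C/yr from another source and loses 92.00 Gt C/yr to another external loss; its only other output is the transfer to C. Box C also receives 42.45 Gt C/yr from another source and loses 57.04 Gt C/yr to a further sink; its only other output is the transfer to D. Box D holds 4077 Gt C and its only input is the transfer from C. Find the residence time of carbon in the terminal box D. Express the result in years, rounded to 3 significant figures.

Box A: F(A→B) = (152.6 + 74.00) − 74.52 = 152.08 Gt C/yr.
Box B: F(B→C) = (152.08 + 103.3) − 92.00 = 163.38 Gt C/yr.
Box C: F(C→D) = (163.38 + 42.45) − 57.04 = 148.79 Gt C/yr.
Box D throughput = its input = 148.79 Gt C/yr; τ = 4077 / 148.79 = 27.40 yr.

27.4 yr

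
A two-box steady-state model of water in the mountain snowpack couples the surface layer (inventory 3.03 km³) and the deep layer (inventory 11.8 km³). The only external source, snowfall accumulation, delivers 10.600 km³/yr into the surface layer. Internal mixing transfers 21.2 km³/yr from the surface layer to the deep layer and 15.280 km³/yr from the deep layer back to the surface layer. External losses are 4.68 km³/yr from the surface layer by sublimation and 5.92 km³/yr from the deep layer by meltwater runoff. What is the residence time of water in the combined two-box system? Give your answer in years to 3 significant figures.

For the system as a whole, the A↔B exchange is internal and contributes nothing to the throughput; only the external sinks remove mass.
M_total = 3.03 + 11.8 = 14.830 km³.
ΣF_external_out = 4.68 + 5.92 = 10.600 km³/yr.
τ = M_total / ΣF_ext = 14.830 / 10.600 = 1.399 yr.

1.40 yr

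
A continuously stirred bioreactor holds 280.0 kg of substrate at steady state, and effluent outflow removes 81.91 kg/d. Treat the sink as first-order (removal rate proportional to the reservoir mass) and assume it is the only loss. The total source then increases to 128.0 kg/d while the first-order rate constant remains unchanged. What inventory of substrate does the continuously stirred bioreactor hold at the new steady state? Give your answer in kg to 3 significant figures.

438 kg

Rate constant k = F/M = 81.91 / 280.0 = 0.2925 d⁻¹.
At the new steady state, source = k·M_new ⇒ M_new = 128.0 / 0.2925 = 437.6 kg.
(Equivalently M_new = M × F_new/F_old = 280.0 × 128.0/81.91.)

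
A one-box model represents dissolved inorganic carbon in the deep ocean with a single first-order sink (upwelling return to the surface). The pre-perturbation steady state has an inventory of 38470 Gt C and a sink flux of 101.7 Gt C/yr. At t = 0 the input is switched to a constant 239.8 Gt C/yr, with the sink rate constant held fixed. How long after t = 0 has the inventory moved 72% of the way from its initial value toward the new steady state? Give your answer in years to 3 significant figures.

τ = M₀/F₀ = 38470/101.7 = 378.3 yr.
The remaining gap fraction is e^(−t/τ); 72% covered ⇒ e^(−t/τ) = 0.280.
t = −τ ln(0.280) = 378.3 × 1.273 = 481.5 yr.

482 yr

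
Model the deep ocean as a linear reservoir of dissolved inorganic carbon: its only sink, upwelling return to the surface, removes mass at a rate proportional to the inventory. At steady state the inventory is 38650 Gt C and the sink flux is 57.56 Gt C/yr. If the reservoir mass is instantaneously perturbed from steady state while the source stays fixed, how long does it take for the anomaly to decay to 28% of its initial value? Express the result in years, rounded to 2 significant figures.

For a linear reservoir the anomaly decays as exp(−t/τ) with τ = M/F = 38650/57.56 = 671.5 yr.
exp(−t/τ) = 0.28 ⇒ t = −τ ln(0.28) = 671.5 × 1.273 = 854.8 yr.

850 yr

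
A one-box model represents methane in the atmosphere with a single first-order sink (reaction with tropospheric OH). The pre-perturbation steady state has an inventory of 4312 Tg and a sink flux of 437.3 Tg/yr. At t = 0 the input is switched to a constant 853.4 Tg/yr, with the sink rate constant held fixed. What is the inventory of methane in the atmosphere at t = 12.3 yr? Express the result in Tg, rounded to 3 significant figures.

7240 Tg

The sink rate constant is k = F₀/M₀ = 437.3/4312 = 0.1014 yr⁻¹.
Solving dM/dt = F₁ − kM with M(0) = M₀ gives M(t) = F₁/k + (M₀ − F₁/k)·e^(−kt).
F₁/k = 853.4/0.1014 = 8415.0 Tg; kt = 0.1014 × 12.3 = 1.247, e^(−kt) = 0.2873.
M(12.3) = 8415.0 + (4312 − 8415.0) × 0.2873 = 8415.0 − 1179 = 7236.4 Tg.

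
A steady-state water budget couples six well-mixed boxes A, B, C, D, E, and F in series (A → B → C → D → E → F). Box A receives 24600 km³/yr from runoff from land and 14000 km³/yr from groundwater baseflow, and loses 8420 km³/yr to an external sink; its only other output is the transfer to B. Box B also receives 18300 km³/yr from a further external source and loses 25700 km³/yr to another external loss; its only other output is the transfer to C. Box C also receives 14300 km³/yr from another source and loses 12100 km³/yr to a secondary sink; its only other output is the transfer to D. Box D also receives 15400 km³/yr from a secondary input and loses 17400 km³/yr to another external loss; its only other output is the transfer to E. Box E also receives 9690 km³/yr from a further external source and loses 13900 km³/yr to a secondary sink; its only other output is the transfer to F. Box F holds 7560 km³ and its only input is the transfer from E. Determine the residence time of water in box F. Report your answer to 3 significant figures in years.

Box A: F(A→B) = (24600 + 14000) − 8420 = 30180 km³/yr.
Box B: F(B→C) = (30180 + 18300) − 25700 = 22780 km³/yr.
Box C: F(C→D) = (22780 + 14300) − 12100 = 24980 km³/yr.
Box D: F(D→E) = (24980 + 15400) − 17400 = 22980 km³/yr.
Box E: F(E→F) = (22980 + 9690) − 13900 = 18770 km³/yr.
Box F throughput = its input = 18770 km³/yr; τ = 7560 / 18770 = 0.4028 yr.

0.403 yr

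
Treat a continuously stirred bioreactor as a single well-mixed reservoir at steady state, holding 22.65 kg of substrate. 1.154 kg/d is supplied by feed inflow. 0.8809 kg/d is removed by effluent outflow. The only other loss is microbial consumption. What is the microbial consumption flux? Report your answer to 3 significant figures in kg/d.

At steady state ΣF_in = ΣF_out.
ΣF_in = 1.1540 kg/d.
Microbial consumption flux = ΣF_in − (0.8809) = 1.1540 − 0.8809 = 0.2731 kg/d.

0.273 kg/d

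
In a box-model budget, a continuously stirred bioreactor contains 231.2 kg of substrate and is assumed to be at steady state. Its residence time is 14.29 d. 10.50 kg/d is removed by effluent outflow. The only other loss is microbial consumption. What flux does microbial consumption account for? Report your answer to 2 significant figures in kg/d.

5.7 kg/d

Total removal F = M/τ = 231.2 / 14.29 = 16.18 kg/d.
Microbial consumption = F − (10.50) = 16.18 − 10.50 = 5.679 kg/d.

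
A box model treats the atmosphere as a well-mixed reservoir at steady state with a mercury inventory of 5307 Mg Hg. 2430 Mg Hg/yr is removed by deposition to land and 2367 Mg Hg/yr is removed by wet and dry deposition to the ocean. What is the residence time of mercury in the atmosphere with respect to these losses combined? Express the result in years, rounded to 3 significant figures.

Total removal = 2430 + 2367 = 4797.0 Mg Hg/yr.
τ = M / ΣF_out = 5307 / 4797.0 = 1.106 yr.

1.11 yr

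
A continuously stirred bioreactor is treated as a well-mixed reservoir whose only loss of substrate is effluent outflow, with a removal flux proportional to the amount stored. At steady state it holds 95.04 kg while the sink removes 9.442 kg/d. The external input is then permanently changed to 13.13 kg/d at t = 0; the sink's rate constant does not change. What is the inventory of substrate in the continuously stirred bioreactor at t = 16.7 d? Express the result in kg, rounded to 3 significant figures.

125 kg

The sink rate constant is k = F₀/M₀ = 9.442/95.04 = 0.09935 d⁻¹.
Solving dM/dt = F₁ − kM with M(0) = M₀ gives M(t) = F₁/k + (M₀ − F₁/k)·e^(−kt).
F₁/k = 13.13/0.09935 = 132.16 kg; kt = 0.09935 × 16.7 = 1.659, e^(−kt) = 0.1903.
M(16.7) = 132.16 + (95.04 − 132.16) × 0.1903 = 132.16 − 7.065 = 125.10 kg.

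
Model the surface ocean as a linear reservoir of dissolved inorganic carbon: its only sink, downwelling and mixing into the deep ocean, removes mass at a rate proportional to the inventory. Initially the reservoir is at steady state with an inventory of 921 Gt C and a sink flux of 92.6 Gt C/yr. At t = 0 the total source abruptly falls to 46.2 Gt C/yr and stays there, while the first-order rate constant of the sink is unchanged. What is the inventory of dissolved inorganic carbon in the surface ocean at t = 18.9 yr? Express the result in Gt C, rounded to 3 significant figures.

529 Gt C

Residence time τ = M₀/F₀ = 9.946 yr. The eventual steady state is M_∞ = M₀·(F₁/F₀) = 921 × 46.2/92.6 = 459.51 Gt C.
The anomaly ΔM(t) = M(t) − M_∞ decays as ΔM₀·e^(−t/τ) with ΔM₀ = 921 − 459.51 = 461.5 Gt C.
At t = 18.9 yr, e^(−t/τ) = e^(−1.900) = 0.1495, so ΔM = 69.01 Gt C and M = 459.51 + 69.01 = 528.51 Gt C.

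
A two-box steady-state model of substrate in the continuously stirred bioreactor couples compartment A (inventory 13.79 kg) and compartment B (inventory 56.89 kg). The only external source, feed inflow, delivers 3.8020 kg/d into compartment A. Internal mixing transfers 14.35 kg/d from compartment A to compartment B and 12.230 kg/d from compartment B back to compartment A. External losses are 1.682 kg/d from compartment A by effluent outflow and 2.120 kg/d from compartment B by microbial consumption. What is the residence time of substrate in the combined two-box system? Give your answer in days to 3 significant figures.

18.6 d

Treat the two boxes together as one reservoir: the mixing fluxes between them are internal recycling, so τ = ΣM / Σ(external losses).
M_total = 13.79 + 56.89 = 70.680 kg.
ΣF_external_out = 1.682 + 2.120 = 3.8020 kg/d.
τ = M_total / ΣF_ext = 70.680 / 3.8020 = 18.59 d.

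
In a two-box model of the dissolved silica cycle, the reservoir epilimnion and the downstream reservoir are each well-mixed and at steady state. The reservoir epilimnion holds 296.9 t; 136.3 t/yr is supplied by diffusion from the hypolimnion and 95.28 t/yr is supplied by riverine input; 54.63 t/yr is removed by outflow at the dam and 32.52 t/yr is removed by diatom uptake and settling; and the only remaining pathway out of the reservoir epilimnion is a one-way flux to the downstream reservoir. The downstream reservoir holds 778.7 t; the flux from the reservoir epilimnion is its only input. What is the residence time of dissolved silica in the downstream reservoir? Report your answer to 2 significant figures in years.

Balance the reservoir epilimnion: ΣF_in = 136.3 + 95.28 = 231.58 t/yr.
Flux to the downstream reservoir = ΣF_in − (54.63 + 32.52) = 144.43 t/yr.
At steady state the output of the downstream reservoir equals its input, 144.43 t/yr.
τ = M / F = 778.7 / 144.43 = 5.392 yr.

5.4 yr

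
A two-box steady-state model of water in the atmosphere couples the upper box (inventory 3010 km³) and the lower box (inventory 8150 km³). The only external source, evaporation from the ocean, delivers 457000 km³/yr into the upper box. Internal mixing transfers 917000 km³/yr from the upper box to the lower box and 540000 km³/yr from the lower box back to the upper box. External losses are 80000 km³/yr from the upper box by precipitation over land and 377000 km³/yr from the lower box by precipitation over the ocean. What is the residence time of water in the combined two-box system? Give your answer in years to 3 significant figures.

0.0244 yr

Treat the two boxes together as one reservoir: the mixing fluxes between them are internal recycling, so τ = ΣM / Σ(external losses).
M_total = 3010 + 8150 = 11160 km³.
ΣF_external_out = 80000 + 377000 = 457000 km³/yr.
τ = M_total / ΣF_ext = 11160 / 457000 = 0.02442 yr.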